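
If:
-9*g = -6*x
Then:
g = 2*x/3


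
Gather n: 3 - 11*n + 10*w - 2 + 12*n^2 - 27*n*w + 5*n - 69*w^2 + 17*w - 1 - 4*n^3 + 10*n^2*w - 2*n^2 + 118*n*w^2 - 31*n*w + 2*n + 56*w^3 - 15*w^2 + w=-4*n^3 + n^2*(10*w + 10) + n*(118*w^2 - 58*w - 4) + 56*w^3 - 84*w^2 + 28*w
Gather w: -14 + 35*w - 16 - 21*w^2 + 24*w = -21*w^2 + 59*w - 30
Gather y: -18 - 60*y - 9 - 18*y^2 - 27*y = -18*y^2 - 87*y - 27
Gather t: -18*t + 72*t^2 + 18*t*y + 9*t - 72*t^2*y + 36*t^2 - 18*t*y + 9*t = t^2*(108 - 72*y)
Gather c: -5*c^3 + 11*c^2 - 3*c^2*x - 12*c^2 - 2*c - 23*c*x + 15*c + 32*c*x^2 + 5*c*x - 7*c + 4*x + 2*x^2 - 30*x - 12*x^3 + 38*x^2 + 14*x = -5*c^3 + c^2*(-3*x - 1) + c*(32*x^2 - 18*x + 6) - 12*x^3 + 40*x^2 - 12*x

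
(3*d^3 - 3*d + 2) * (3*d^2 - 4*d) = 9*d^5 - 12*d^4 - 9*d^3 + 18*d^2 - 8*d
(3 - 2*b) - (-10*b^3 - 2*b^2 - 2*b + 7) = 10*b^3 + 2*b^2 - 4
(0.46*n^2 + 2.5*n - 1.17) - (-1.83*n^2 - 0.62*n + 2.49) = 2.29*n^2 + 3.12*n - 3.66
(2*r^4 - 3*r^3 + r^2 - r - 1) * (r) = 2*r^5 - 3*r^4 + r^3 - r^2 - r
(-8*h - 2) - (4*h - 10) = 8 - 12*h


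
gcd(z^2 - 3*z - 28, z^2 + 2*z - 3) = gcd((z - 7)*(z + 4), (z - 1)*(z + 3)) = 1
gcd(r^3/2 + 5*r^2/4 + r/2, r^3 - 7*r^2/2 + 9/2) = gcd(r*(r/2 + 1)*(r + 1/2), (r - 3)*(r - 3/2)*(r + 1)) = 1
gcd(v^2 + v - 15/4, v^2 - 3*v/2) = v - 3/2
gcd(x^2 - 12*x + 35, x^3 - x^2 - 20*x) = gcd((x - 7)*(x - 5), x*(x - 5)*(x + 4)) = x - 5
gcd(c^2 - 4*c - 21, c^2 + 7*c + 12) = c + 3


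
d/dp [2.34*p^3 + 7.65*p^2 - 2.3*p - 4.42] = 7.02*p^2 + 15.3*p - 2.3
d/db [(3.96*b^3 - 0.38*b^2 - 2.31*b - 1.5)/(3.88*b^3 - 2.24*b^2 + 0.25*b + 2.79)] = (-7.105427357601e-15*b^5 - 7.396*b^4 + 19.9056*b^3 + 45.3358*b^2 - 8.8404*b - 6.0699)/(15.0544*b^6 - 17.3824*b^5 + 6.9576*b^4 + 20.5304*b^3 - 12.4367*b^2 + 1.395*b + 7.7841)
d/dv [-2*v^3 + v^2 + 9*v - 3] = -6*v^2 + 2*v + 9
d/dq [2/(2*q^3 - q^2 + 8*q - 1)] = 4*(-3*q^2 + q - 4)/(2*q^3 - q^2 + 8*q - 1)^2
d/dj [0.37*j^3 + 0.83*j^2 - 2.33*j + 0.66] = 1.11*j^2 + 1.66*j - 2.33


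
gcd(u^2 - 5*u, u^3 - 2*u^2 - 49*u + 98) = 1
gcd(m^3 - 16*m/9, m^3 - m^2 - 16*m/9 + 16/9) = m^2 - 16/9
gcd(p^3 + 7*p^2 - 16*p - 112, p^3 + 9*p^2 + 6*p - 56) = p^2 + 11*p + 28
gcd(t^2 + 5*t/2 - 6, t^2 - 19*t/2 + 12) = t - 3/2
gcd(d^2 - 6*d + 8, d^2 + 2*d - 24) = d - 4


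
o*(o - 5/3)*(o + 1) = o^3 - 2*o^2/3 - 5*o/3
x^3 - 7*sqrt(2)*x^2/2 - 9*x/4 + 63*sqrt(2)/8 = (x - 3/2)*(x + 3/2)*(x - 7*sqrt(2)/2)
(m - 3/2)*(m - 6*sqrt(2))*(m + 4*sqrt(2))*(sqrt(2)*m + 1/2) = sqrt(2)*m^4 - 7*m^3/2 - 3*sqrt(2)*m^3/2 - 49*sqrt(2)*m^2 + 21*m^2/4 - 24*m + 147*sqrt(2)*m/2 + 36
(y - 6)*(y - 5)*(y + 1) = y^3 - 10*y^2 + 19*y + 30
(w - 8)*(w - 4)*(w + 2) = w^3 - 10*w^2 + 8*w + 64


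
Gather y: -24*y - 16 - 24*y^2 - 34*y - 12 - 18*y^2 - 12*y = -42*y^2 - 70*y - 28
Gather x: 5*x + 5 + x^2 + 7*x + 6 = x^2 + 12*x + 11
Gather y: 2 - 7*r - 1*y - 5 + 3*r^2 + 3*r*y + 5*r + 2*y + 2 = 3*r^2 - 2*r + y*(3*r + 1) - 1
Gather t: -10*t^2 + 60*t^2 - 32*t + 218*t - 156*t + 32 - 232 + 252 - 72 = 50*t^2 + 30*t - 20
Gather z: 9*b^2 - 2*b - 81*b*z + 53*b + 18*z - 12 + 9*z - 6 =9*b^2 + 51*b + z*(27 - 81*b) - 18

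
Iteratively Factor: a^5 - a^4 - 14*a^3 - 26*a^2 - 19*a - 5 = (a + 1)*(a^4 - 2*a^3 - 12*a^2 - 14*a - 5) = (a + 1)^2*(a^3 - 3*a^2 - 9*a - 5) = (a + 1)^3*(a^2 - 4*a - 5) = (a + 1)^4*(a - 5)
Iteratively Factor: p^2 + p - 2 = (p + 2)*(p - 1)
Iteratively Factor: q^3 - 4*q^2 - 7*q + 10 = (q - 5)*(q^2 + q - 2) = (q - 5)*(q - 1)*(q + 2)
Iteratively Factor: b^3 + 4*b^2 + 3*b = (b)*(b^2 + 4*b + 3) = b*(b + 3)*(b + 1)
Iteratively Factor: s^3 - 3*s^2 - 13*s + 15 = (s - 5)*(s^2 + 2*s - 3) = (s - 5)*(s + 3)*(s - 1)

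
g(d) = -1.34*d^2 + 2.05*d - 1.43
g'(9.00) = -22.07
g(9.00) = -91.52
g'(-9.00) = 26.17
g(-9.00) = -128.42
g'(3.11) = -6.28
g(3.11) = -8.02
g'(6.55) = -15.50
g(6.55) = -45.49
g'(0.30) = 1.25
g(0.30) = -0.94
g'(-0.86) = 4.35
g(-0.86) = -4.18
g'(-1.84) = 6.98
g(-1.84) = -9.74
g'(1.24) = -1.27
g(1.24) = -0.95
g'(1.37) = -1.62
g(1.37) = -1.14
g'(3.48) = -7.28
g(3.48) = -10.52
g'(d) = 2.05 - 2.68*d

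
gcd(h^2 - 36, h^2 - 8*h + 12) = h - 6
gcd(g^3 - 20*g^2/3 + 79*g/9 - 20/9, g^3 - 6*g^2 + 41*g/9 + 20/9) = g^2 - 19*g/3 + 20/3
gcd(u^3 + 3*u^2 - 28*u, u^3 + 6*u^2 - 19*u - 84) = u^2 + 3*u - 28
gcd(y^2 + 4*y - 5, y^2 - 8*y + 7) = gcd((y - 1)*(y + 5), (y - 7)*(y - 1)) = y - 1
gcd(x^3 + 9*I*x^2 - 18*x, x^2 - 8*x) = x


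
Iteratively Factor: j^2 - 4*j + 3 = (j - 1)*(j - 3)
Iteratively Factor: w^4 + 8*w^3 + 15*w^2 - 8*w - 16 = (w + 4)*(w^3 + 4*w^2 - w - 4) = (w + 4)^2*(w^2 - 1) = (w + 1)*(w + 4)^2*(w - 1)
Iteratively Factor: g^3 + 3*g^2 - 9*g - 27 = (g + 3)*(g^2 - 9) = (g - 3)*(g + 3)*(g + 3)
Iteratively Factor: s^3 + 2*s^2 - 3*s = (s + 3)*(s^2 - s) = s*(s + 3)*(s - 1)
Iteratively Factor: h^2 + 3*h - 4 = (h + 4)*(h - 1)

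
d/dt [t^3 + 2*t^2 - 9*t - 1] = 3*t^2 + 4*t - 9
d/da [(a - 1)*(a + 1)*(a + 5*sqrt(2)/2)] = 3*a^2 + 5*sqrt(2)*a - 1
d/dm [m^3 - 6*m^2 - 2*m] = 3*m^2 - 12*m - 2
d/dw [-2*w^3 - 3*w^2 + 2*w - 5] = -6*w^2 - 6*w + 2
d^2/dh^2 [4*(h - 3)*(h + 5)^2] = 24*h + 56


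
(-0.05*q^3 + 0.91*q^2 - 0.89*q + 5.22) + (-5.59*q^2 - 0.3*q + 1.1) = -0.05*q^3 - 4.68*q^2 - 1.19*q + 6.32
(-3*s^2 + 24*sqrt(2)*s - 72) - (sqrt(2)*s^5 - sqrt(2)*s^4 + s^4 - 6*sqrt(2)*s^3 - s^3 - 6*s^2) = -sqrt(2)*s^5 - s^4 + sqrt(2)*s^4 + s^3 + 6*sqrt(2)*s^3 + 3*s^2 + 24*sqrt(2)*s - 72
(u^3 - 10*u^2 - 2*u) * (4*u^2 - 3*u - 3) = 4*u^5 - 43*u^4 + 19*u^3 + 36*u^2 + 6*u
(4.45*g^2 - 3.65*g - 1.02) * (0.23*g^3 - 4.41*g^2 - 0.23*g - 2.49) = 1.0235*g^5 - 20.464*g^4 + 14.8384*g^3 - 5.7428*g^2 + 9.3231*g + 2.5398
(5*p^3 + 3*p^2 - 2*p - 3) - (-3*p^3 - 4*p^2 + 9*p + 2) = 8*p^3 + 7*p^2 - 11*p - 5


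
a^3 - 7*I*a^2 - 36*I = (a - 6*I)*(a - 3*I)*(a + 2*I)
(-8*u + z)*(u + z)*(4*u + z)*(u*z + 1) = -32*u^4*z - 36*u^3*z^2 - 32*u^3 - 3*u^2*z^3 - 36*u^2*z + u*z^4 - 3*u*z^2 + z^3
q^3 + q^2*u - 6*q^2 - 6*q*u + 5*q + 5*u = (q - 5)*(q - 1)*(q + u)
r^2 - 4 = (r - 2)*(r + 2)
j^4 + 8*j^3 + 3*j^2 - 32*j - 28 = (j - 2)*(j + 1)*(j + 2)*(j + 7)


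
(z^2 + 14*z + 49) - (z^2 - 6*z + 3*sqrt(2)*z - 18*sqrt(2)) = -3*sqrt(2)*z + 20*z + 18*sqrt(2) + 49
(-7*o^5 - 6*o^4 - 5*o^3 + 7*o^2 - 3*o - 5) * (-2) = 14*o^5 + 12*o^4 + 10*o^3 - 14*o^2 + 6*o + 10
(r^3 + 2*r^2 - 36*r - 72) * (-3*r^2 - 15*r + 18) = -3*r^5 - 21*r^4 + 96*r^3 + 792*r^2 + 432*r - 1296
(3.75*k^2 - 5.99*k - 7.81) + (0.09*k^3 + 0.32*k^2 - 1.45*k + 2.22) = 0.09*k^3 + 4.07*k^2 - 7.44*k - 5.59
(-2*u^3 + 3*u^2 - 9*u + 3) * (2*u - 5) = -4*u^4 + 16*u^3 - 33*u^2 + 51*u - 15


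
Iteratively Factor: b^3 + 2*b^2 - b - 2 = (b - 1)*(b^2 + 3*b + 2) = (b - 1)*(b + 1)*(b + 2)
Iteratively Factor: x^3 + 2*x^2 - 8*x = (x)*(x^2 + 2*x - 8) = x*(x - 2)*(x + 4)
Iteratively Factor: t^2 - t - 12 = (t + 3)*(t - 4)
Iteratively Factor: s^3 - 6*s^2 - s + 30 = (s + 2)*(s^2 - 8*s + 15) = (s - 5)*(s + 2)*(s - 3)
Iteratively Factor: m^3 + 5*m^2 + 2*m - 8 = (m + 2)*(m^2 + 3*m - 4) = (m + 2)*(m + 4)*(m - 1)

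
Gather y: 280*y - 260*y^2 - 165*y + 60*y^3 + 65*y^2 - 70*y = 60*y^3 - 195*y^2 + 45*y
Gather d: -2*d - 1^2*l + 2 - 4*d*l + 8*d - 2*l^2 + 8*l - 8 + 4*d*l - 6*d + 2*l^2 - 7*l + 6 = 0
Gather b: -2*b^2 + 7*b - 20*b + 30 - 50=-2*b^2 - 13*b - 20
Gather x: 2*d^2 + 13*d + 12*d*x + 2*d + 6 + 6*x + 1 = 2*d^2 + 15*d + x*(12*d + 6) + 7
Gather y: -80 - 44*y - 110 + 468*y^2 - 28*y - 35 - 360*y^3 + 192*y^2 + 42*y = -360*y^3 + 660*y^2 - 30*y - 225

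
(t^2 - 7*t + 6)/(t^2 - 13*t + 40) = (t^2 - 7*t + 6)/(t^2 - 13*t + 40)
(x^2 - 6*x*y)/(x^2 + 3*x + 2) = x*(x - 6*y)/(x^2 + 3*x + 2)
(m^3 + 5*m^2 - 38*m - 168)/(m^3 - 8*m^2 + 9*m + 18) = (m^2 + 11*m + 28)/(m^2 - 2*m - 3)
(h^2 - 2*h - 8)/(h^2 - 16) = (h + 2)/(h + 4)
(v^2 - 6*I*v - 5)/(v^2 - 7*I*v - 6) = (v - 5*I)/(v - 6*I)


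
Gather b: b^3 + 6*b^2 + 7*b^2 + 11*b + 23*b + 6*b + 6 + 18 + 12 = b^3 + 13*b^2 + 40*b + 36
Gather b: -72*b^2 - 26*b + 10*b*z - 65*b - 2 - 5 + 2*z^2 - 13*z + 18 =-72*b^2 + b*(10*z - 91) + 2*z^2 - 13*z + 11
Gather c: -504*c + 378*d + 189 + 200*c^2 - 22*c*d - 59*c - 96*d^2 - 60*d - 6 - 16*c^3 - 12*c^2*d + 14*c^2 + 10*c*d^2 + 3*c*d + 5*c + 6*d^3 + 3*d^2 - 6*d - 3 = -16*c^3 + c^2*(214 - 12*d) + c*(10*d^2 - 19*d - 558) + 6*d^3 - 93*d^2 + 312*d + 180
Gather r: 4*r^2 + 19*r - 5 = 4*r^2 + 19*r - 5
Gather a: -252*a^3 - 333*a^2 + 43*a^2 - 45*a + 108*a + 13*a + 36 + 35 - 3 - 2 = -252*a^3 - 290*a^2 + 76*a + 66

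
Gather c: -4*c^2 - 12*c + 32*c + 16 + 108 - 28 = -4*c^2 + 20*c + 96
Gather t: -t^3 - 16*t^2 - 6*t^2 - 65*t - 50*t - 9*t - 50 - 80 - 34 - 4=-t^3 - 22*t^2 - 124*t - 168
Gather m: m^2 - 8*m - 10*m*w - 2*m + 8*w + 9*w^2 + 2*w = m^2 + m*(-10*w - 10) + 9*w^2 + 10*w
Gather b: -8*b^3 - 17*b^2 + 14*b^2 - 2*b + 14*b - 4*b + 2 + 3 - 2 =-8*b^3 - 3*b^2 + 8*b + 3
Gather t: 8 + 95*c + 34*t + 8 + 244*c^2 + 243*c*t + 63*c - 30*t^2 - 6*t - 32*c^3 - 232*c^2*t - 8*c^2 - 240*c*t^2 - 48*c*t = -32*c^3 + 236*c^2 + 158*c + t^2*(-240*c - 30) + t*(-232*c^2 + 195*c + 28) + 16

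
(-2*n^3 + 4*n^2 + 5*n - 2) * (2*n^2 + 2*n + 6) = -4*n^5 + 4*n^4 + 6*n^3 + 30*n^2 + 26*n - 12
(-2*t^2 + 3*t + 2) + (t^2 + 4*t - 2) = -t^2 + 7*t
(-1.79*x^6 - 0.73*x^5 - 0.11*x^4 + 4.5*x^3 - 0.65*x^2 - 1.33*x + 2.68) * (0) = 0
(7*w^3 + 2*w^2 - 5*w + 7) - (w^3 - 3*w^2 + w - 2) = 6*w^3 + 5*w^2 - 6*w + 9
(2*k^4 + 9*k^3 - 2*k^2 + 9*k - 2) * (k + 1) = 2*k^5 + 11*k^4 + 7*k^3 + 7*k^2 + 7*k - 2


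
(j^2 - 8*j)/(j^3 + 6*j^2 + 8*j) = (j - 8)/(j^2 + 6*j + 8)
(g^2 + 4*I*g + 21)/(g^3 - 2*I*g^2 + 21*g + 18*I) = (g^2 + 4*I*g + 21)/(g^3 - 2*I*g^2 + 21*g + 18*I)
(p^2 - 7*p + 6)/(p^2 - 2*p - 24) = (p - 1)/(p + 4)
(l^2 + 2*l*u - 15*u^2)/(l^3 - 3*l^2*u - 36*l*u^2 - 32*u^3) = (-l^2 - 2*l*u + 15*u^2)/(-l^3 + 3*l^2*u + 36*l*u^2 + 32*u^3)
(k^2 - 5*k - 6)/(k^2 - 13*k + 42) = (k + 1)/(k - 7)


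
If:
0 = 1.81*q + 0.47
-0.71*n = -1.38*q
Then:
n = -0.50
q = -0.26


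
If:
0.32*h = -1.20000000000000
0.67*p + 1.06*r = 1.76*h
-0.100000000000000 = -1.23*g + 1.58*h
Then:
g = -4.74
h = -3.75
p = -1.58208955223881*r - 9.85074626865672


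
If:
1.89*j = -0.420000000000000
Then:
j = -0.22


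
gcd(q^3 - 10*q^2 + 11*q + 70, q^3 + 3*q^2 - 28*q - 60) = q^2 - 3*q - 10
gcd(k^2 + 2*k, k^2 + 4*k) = k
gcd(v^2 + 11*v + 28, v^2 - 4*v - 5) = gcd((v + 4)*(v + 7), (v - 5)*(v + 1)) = 1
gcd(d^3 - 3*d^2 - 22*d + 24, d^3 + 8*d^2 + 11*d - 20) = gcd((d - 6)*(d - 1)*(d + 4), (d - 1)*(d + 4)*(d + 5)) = d^2 + 3*d - 4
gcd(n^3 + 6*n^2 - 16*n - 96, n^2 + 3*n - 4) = n + 4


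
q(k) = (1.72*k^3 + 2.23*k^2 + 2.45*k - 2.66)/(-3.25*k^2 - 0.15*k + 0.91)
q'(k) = (6.5*k + 0.15)*(1.72*k^3 + 2.23*k^2 + 2.45*k - 2.66)/(-3.25*k^2 - 0.15*k + 0.91)^2 + (5.16*k^2 + 4.46*k + 2.45)/(-3.25*k^2 - 0.15*k + 0.91) = (-5.59*k^4 - 0.515999999999998*k^3 + 12.3236*k^2 - 13.2314*k + 1.8305)/(10.5625*k^4 + 0.975*k^3 - 5.8925*k^2 - 0.273*k + 0.8281)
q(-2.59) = 1.17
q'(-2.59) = -0.29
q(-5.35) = 2.36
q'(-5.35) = -0.49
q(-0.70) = 6.71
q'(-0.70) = 47.87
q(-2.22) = 1.08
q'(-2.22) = -0.17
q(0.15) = -2.75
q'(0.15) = 0.18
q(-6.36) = 2.86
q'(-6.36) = -0.50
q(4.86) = -3.39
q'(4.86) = -0.50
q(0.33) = -3.05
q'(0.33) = -4.98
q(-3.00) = 1.30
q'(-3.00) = -0.37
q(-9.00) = 4.21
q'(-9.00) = -0.52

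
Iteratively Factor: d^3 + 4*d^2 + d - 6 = (d + 2)*(d^2 + 2*d - 3) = (d - 1)*(d + 2)*(d + 3)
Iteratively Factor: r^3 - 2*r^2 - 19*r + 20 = (r - 5)*(r^2 + 3*r - 4) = (r - 5)*(r - 1)*(r + 4)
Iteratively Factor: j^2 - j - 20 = (j + 4)*(j - 5)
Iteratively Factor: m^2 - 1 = (m - 1)*(m + 1)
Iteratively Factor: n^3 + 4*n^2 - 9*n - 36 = (n + 4)*(n^2 - 9) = (n + 3)*(n + 4)*(n - 3)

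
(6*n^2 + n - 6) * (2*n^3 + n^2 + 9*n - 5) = 12*n^5 + 8*n^4 + 43*n^3 - 27*n^2 - 59*n + 30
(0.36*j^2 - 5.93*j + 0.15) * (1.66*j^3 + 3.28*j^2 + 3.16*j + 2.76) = 0.5976*j^5 - 8.663*j^4 - 18.0638*j^3 - 17.2532*j^2 - 15.8928*j + 0.414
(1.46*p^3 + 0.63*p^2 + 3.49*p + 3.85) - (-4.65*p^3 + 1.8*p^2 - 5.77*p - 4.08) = 6.11*p^3 - 1.17*p^2 + 9.26*p + 7.93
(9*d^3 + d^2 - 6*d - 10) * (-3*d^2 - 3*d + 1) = -27*d^5 - 30*d^4 + 24*d^3 + 49*d^2 + 24*d - 10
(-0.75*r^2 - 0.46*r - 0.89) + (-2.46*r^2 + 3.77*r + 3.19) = -3.21*r^2 + 3.31*r + 2.3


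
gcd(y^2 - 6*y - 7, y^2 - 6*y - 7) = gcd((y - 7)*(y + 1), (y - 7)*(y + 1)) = y^2 - 6*y - 7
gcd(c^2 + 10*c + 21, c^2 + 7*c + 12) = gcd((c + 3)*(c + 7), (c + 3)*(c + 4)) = c + 3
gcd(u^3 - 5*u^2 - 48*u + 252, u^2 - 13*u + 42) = u - 6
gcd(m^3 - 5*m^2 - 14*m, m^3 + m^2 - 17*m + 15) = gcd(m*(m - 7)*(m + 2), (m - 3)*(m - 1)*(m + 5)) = 1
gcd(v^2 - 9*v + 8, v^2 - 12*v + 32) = v - 8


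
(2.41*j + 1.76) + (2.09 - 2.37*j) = 0.04*j + 3.85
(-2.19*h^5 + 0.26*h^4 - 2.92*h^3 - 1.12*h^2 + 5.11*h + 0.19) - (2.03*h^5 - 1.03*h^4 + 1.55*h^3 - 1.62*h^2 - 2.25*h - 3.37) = -4.22*h^5 + 1.29*h^4 - 4.47*h^3 + 0.5*h^2 + 7.36*h + 3.56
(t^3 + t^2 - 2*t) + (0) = t^3 + t^2 - 2*t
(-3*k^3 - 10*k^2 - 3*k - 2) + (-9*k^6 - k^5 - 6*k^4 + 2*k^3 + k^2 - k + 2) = -9*k^6 - k^5 - 6*k^4 - k^3 - 9*k^2 - 4*k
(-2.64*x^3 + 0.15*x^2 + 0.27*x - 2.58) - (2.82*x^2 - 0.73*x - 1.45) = -2.64*x^3 - 2.67*x^2 + 1.0*x - 1.13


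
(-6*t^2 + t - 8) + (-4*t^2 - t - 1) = -10*t^2 - 9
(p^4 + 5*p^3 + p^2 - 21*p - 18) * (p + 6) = p^5 + 11*p^4 + 31*p^3 - 15*p^2 - 144*p - 108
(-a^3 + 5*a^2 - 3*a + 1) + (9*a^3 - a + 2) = 8*a^3 + 5*a^2 - 4*a + 3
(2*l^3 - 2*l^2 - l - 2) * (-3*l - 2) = -6*l^4 + 2*l^3 + 7*l^2 + 8*l + 4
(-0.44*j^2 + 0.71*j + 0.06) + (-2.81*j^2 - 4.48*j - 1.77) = -3.25*j^2 - 3.77*j - 1.71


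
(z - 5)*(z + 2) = z^2 - 3*z - 10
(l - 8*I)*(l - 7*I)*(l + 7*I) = l^3 - 8*I*l^2 + 49*l - 392*I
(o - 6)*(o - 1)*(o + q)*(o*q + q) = o^4*q + o^3*q^2 - 6*o^3*q - 6*o^2*q^2 - o^2*q - o*q^2 + 6*o*q + 6*q^2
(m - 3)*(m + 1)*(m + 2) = m^3 - 7*m - 6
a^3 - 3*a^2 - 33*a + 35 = (a - 7)*(a - 1)*(a + 5)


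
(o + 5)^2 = o^2 + 10*o + 25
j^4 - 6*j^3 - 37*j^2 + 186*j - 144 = (j - 8)*(j - 3)*(j - 1)*(j + 6)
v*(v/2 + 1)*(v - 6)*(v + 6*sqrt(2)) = v^4/2 - 2*v^3 + 3*sqrt(2)*v^3 - 12*sqrt(2)*v^2 - 6*v^2 - 36*sqrt(2)*v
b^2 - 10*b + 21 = (b - 7)*(b - 3)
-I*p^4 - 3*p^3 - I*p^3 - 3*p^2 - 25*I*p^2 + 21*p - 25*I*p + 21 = (p + 1)*(p - 7*I)*(p + 3*I)*(-I*p + 1)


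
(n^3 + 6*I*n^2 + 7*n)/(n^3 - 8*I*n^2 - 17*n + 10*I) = n*(n + 7*I)/(n^2 - 7*I*n - 10)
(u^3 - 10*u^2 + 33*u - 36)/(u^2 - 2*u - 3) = (u^2 - 7*u + 12)/(u + 1)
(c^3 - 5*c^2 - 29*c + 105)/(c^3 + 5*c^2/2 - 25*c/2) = 2*(c^2 - 10*c + 21)/(c*(2*c - 5))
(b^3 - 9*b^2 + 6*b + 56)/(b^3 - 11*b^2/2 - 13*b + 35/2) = 2*(b^2 - 2*b - 8)/(2*b^2 + 3*b - 5)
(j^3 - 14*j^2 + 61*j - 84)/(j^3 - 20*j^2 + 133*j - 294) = (j^2 - 7*j + 12)/(j^2 - 13*j + 42)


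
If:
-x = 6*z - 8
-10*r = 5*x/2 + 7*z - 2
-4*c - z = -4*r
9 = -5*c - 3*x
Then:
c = -57/61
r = -33/61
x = -88/61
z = 96/61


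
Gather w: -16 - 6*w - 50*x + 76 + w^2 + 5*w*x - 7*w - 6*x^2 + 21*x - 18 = w^2 + w*(5*x - 13) - 6*x^2 - 29*x + 42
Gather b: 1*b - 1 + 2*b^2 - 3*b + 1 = 2*b^2 - 2*b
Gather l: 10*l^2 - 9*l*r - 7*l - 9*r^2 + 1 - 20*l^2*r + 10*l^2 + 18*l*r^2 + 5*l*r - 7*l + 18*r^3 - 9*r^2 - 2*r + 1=l^2*(20 - 20*r) + l*(18*r^2 - 4*r - 14) + 18*r^3 - 18*r^2 - 2*r + 2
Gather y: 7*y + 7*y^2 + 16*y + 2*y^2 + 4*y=9*y^2 + 27*y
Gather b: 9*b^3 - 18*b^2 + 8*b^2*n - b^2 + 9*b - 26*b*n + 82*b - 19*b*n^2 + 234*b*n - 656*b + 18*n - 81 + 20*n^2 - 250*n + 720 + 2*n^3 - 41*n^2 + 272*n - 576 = 9*b^3 + b^2*(8*n - 19) + b*(-19*n^2 + 208*n - 565) + 2*n^3 - 21*n^2 + 40*n + 63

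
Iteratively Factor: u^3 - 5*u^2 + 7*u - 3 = (u - 3)*(u^2 - 2*u + 1) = (u - 3)*(u - 1)*(u - 1)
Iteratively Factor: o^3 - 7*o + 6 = (o - 1)*(o^2 + o - 6) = (o - 1)*(o + 3)*(o - 2)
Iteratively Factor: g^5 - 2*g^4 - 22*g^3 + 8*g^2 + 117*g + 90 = (g + 3)*(g^4 - 5*g^3 - 7*g^2 + 29*g + 30) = (g + 2)*(g + 3)*(g^3 - 7*g^2 + 7*g + 15) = (g - 3)*(g + 2)*(g + 3)*(g^2 - 4*g - 5) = (g - 3)*(g + 1)*(g + 2)*(g + 3)*(g - 5)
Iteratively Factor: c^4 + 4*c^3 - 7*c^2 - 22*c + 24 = (c + 4)*(c^3 - 7*c + 6) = (c - 1)*(c + 4)*(c^2 + c - 6) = (c - 1)*(c + 3)*(c + 4)*(c - 2)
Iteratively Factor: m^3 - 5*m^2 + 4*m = (m)*(m^2 - 5*m + 4) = m*(m - 4)*(m - 1)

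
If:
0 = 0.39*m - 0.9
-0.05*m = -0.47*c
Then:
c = 0.25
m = 2.31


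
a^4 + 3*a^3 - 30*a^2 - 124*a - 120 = (a - 6)*(a + 2)^2*(a + 5)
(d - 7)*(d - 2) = d^2 - 9*d + 14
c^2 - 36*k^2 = (c - 6*k)*(c + 6*k)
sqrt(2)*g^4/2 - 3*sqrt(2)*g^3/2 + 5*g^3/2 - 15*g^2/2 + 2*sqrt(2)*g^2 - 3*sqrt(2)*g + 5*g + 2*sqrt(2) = (g - 2)*(g - 1)*(g + 2*sqrt(2))*(sqrt(2)*g/2 + 1/2)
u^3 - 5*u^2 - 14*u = u*(u - 7)*(u + 2)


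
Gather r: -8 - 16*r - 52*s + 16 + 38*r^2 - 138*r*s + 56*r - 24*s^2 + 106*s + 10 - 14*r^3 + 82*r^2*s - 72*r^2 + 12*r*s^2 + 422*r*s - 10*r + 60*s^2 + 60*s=-14*r^3 + r^2*(82*s - 34) + r*(12*s^2 + 284*s + 30) + 36*s^2 + 114*s + 18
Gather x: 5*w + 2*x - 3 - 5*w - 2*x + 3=0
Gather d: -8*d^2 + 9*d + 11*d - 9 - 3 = -8*d^2 + 20*d - 12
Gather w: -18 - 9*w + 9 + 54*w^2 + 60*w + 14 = 54*w^2 + 51*w + 5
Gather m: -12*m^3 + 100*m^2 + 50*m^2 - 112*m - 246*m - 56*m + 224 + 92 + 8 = -12*m^3 + 150*m^2 - 414*m + 324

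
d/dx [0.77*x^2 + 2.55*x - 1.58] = 1.54*x + 2.55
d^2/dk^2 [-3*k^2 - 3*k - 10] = -6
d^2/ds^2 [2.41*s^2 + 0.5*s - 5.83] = 4.82000000000000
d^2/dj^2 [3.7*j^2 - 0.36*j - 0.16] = 7.40000000000000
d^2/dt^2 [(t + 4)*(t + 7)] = 2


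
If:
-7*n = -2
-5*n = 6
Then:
No Solution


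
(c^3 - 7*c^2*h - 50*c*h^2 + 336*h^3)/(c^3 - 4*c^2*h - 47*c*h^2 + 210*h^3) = (c - 8*h)/(c - 5*h)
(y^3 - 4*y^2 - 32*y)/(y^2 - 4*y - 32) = y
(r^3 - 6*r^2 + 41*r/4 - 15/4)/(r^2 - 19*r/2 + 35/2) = (2*r^2 - 7*r + 3)/(2*(r - 7))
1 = 1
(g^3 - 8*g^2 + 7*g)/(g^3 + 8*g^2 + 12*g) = (g^2 - 8*g + 7)/(g^2 + 8*g + 12)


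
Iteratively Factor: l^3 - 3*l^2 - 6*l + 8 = (l - 4)*(l^2 + l - 2) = (l - 4)*(l + 2)*(l - 1)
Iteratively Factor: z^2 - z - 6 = (z + 2)*(z - 3)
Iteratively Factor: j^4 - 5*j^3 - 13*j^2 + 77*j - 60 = (j - 3)*(j^3 - 2*j^2 - 19*j + 20) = (j - 3)*(j - 1)*(j^2 - j - 20) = (j - 3)*(j - 1)*(j + 4)*(j - 5)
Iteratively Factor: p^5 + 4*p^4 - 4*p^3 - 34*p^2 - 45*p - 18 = (p + 2)*(p^4 + 2*p^3 - 8*p^2 - 18*p - 9) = (p - 3)*(p + 2)*(p^3 + 5*p^2 + 7*p + 3) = (p - 3)*(p + 2)*(p + 3)*(p^2 + 2*p + 1) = (p - 3)*(p + 1)*(p + 2)*(p + 3)*(p + 1)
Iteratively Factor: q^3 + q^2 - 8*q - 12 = (q + 2)*(q^2 - q - 6) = (q - 3)*(q + 2)*(q + 2)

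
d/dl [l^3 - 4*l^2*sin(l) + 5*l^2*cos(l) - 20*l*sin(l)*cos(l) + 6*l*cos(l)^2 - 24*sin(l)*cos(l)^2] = -5*l^2*sin(l) - 4*l^2*cos(l) + 3*l^2 - 8*l*sin(l) - 6*l*sin(2*l) + 10*l*cos(l) - 20*l*cos(2*l) - 10*sin(2*l) - 6*cos(l) + 3*cos(2*l) - 18*cos(3*l) + 3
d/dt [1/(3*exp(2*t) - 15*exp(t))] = (5 - 2*exp(t))*exp(-t)/(3*(exp(t) - 5)^2)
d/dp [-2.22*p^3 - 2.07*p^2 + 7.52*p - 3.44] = -6.66*p^2 - 4.14*p + 7.52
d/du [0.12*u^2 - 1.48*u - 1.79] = 0.24*u - 1.48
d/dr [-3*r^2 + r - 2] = 1 - 6*r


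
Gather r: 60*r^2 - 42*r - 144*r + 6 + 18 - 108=60*r^2 - 186*r - 84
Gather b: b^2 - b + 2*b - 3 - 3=b^2 + b - 6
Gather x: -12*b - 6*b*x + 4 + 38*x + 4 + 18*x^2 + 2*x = -12*b + 18*x^2 + x*(40 - 6*b) + 8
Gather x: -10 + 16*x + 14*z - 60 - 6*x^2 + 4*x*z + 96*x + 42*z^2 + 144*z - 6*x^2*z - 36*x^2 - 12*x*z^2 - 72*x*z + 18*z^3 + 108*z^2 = x^2*(-6*z - 42) + x*(-12*z^2 - 68*z + 112) + 18*z^3 + 150*z^2 + 158*z - 70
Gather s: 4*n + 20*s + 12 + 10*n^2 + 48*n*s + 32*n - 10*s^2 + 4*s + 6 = 10*n^2 + 36*n - 10*s^2 + s*(48*n + 24) + 18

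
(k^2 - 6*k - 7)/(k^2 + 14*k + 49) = (k^2 - 6*k - 7)/(k^2 + 14*k + 49)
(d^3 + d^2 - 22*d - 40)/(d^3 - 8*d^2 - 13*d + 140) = (d + 2)/(d - 7)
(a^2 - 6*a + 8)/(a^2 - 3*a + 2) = (a - 4)/(a - 1)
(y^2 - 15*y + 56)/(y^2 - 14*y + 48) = (y - 7)/(y - 6)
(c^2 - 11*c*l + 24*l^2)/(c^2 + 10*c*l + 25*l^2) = (c^2 - 11*c*l + 24*l^2)/(c^2 + 10*c*l + 25*l^2)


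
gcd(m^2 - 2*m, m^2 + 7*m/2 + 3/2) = 1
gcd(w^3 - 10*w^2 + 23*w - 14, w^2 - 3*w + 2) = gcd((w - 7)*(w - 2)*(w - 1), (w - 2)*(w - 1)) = w^2 - 3*w + 2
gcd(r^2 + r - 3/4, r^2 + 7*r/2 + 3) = r + 3/2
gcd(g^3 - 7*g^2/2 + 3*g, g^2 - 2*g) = g^2 - 2*g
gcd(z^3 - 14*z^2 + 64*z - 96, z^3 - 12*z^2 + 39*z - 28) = z - 4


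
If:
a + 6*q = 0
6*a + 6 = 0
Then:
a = -1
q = 1/6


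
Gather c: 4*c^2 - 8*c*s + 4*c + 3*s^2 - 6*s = 4*c^2 + c*(4 - 8*s) + 3*s^2 - 6*s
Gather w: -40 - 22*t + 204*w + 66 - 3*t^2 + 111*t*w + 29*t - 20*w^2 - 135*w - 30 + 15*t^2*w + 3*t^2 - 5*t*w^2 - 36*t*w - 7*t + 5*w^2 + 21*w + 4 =w^2*(-5*t - 15) + w*(15*t^2 + 75*t + 90)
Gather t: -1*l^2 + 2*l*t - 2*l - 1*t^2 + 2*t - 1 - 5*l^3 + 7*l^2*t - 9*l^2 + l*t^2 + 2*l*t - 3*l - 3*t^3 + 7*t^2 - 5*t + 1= -5*l^3 - 10*l^2 - 5*l - 3*t^3 + t^2*(l + 6) + t*(7*l^2 + 4*l - 3)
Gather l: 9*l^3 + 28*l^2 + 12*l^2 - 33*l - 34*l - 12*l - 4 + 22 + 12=9*l^3 + 40*l^2 - 79*l + 30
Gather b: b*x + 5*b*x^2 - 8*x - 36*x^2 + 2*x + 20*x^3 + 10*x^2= b*(5*x^2 + x) + 20*x^3 - 26*x^2 - 6*x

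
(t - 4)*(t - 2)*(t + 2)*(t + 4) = t^4 - 20*t^2 + 64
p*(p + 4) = p^2 + 4*p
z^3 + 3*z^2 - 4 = (z - 1)*(z + 2)^2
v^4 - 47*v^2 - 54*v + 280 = (v - 7)*(v - 2)*(v + 4)*(v + 5)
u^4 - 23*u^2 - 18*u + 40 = (u - 5)*(u - 1)*(u + 2)*(u + 4)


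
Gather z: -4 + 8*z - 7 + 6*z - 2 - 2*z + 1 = 12*z - 12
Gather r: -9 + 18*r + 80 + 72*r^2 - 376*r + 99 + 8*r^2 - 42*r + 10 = 80*r^2 - 400*r + 180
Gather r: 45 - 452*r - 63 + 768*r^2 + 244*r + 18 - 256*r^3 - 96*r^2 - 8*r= -256*r^3 + 672*r^2 - 216*r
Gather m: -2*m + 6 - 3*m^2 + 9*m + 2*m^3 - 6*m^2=2*m^3 - 9*m^2 + 7*m + 6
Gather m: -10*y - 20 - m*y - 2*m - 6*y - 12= m*(-y - 2) - 16*y - 32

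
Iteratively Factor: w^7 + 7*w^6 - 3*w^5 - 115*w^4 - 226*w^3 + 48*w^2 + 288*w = (w)*(w^6 + 7*w^5 - 3*w^4 - 115*w^3 - 226*w^2 + 48*w + 288) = w*(w + 3)*(w^5 + 4*w^4 - 15*w^3 - 70*w^2 - 16*w + 96) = w*(w - 1)*(w + 3)*(w^4 + 5*w^3 - 10*w^2 - 80*w - 96) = w*(w - 1)*(w + 2)*(w + 3)*(w^3 + 3*w^2 - 16*w - 48) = w*(w - 4)*(w - 1)*(w + 2)*(w + 3)*(w^2 + 7*w + 12) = w*(w - 4)*(w - 1)*(w + 2)*(w + 3)*(w + 4)*(w + 3)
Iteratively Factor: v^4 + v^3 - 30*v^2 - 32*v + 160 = (v + 4)*(v^3 - 3*v^2 - 18*v + 40) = (v + 4)^2*(v^2 - 7*v + 10) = (v - 2)*(v + 4)^2*(v - 5)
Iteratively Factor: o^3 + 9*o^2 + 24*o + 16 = (o + 1)*(o^2 + 8*o + 16) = (o + 1)*(o + 4)*(o + 4)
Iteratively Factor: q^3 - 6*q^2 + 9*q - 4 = (q - 1)*(q^2 - 5*q + 4) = (q - 1)^2*(q - 4)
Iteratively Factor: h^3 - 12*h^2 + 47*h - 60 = (h - 3)*(h^2 - 9*h + 20) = (h - 4)*(h - 3)*(h - 5)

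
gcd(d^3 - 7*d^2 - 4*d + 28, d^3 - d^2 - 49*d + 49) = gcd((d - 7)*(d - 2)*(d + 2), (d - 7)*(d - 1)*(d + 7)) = d - 7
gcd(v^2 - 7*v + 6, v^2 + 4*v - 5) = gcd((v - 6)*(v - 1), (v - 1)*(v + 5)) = v - 1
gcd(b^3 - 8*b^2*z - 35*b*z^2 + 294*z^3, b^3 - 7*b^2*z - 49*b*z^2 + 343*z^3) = b^2 - 14*b*z + 49*z^2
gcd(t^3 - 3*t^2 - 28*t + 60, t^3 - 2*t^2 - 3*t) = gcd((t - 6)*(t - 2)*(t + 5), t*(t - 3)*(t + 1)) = 1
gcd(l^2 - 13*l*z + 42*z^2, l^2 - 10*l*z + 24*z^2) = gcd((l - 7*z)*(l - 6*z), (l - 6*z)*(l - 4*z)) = -l + 6*z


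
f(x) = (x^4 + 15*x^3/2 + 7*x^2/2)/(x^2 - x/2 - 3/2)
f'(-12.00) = -16.09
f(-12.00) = 55.76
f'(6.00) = 19.22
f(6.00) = 96.57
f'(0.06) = -0.33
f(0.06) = -0.01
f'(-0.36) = -0.07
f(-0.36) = -0.10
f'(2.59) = 0.21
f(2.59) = 50.80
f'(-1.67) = 0.46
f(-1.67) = -8.19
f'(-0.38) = -0.21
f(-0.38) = -0.10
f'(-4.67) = -1.83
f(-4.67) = -9.36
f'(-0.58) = -3.50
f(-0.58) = 0.20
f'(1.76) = -214.97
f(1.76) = 85.46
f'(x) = (1/2 - 2*x)*(x^4 + 15*x^3/2 + 7*x^2/2)/(x^2 - x/2 - 3/2)^2 + (4*x^3 + 45*x^2/2 + 7*x)/(x^2 - x/2 - 3/2)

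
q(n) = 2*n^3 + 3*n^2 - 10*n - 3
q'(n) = 6*n^2 + 6*n - 10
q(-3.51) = -17.43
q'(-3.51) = 42.86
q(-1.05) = 8.49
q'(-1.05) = -9.68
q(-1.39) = 11.33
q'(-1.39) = -6.75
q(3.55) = 88.79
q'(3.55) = 86.92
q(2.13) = 8.64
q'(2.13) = 30.00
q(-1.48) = 11.89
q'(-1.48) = -5.74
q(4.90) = 255.33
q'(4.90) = 163.46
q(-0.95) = 7.49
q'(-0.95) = -10.28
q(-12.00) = -2907.00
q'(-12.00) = 782.00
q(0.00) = -3.00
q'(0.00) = -10.00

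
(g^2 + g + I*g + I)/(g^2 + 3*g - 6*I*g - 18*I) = (g^2 + g*(1 + I) + I)/(g^2 + g*(3 - 6*I) - 18*I)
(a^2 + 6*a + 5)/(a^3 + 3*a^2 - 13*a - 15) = 1/(a - 3)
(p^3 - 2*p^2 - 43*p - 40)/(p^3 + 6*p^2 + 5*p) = (p - 8)/p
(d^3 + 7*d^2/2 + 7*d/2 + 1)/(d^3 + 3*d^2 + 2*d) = (d + 1/2)/d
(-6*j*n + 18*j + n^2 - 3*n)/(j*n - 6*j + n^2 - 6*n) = (-6*j*n + 18*j + n^2 - 3*n)/(j*n - 6*j + n^2 - 6*n)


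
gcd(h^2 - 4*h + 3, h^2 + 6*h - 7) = h - 1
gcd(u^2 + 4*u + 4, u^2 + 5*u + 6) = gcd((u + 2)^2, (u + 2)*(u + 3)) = u + 2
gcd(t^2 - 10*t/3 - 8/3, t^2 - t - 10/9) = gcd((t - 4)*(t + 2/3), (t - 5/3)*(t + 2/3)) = t + 2/3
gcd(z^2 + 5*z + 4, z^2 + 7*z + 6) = z + 1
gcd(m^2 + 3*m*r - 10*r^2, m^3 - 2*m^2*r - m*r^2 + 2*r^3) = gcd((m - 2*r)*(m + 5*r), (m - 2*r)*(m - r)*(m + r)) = -m + 2*r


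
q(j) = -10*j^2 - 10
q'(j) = -20*j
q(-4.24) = -189.78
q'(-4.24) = 84.80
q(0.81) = -16.56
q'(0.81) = -16.20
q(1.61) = -35.92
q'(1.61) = -32.20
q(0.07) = -10.05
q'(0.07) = -1.40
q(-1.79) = -42.04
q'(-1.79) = 35.80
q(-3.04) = -102.42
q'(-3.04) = 60.80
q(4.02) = -171.60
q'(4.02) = -80.40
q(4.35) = -199.22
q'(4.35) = -87.00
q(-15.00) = -2260.00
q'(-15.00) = 300.00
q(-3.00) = -100.00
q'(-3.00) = 60.00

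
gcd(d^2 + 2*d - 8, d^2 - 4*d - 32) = d + 4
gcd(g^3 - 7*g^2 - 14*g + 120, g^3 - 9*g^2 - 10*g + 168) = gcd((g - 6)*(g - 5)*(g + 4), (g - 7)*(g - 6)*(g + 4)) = g^2 - 2*g - 24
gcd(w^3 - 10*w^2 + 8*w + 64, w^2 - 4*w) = w - 4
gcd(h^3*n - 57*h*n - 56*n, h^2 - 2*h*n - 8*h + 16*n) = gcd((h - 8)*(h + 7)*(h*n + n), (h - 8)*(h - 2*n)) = h - 8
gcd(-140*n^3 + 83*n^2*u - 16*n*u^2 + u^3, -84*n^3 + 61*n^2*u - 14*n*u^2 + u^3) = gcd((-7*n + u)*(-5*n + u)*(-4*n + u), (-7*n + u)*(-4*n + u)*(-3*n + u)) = 28*n^2 - 11*n*u + u^2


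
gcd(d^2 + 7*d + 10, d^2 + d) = 1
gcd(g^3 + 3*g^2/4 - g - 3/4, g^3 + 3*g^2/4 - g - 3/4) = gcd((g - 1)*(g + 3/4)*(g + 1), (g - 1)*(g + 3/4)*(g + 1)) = g^3 + 3*g^2/4 - g - 3/4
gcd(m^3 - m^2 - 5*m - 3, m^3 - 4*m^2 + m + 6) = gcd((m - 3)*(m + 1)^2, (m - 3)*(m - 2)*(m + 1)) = m^2 - 2*m - 3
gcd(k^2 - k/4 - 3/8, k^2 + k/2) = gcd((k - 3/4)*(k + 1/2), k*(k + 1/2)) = k + 1/2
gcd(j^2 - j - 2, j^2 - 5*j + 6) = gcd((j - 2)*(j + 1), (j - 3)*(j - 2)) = j - 2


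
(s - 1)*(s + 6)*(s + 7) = s^3 + 12*s^2 + 29*s - 42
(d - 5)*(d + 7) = d^2 + 2*d - 35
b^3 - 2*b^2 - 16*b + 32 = (b - 4)*(b - 2)*(b + 4)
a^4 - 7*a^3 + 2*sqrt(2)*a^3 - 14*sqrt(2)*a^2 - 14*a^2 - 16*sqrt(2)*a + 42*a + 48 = (a - 8)*(a + 1)*(a - sqrt(2))*(a + 3*sqrt(2))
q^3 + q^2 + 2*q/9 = q*(q + 1/3)*(q + 2/3)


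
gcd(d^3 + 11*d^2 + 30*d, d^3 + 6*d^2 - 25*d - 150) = d^2 + 11*d + 30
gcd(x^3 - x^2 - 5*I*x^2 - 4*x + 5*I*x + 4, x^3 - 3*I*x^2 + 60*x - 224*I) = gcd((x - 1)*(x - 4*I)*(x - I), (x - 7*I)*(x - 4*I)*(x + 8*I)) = x - 4*I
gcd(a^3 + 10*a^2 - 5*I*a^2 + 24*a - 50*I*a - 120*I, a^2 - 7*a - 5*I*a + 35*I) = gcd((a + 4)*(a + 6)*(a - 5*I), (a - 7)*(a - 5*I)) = a - 5*I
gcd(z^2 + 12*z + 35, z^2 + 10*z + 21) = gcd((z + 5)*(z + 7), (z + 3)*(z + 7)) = z + 7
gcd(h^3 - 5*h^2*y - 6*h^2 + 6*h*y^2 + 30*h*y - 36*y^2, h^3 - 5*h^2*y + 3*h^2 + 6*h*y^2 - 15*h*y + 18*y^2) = h^2 - 5*h*y + 6*y^2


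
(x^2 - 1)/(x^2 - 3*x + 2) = (x + 1)/(x - 2)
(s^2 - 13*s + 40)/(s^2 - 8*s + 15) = (s - 8)/(s - 3)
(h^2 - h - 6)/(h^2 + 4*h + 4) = (h - 3)/(h + 2)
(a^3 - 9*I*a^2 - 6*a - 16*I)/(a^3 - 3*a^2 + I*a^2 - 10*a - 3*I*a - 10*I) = (a^2 - 10*I*a - 16)/(a^2 - 3*a - 10)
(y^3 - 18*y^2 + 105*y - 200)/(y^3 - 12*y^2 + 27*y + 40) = (y - 5)/(y + 1)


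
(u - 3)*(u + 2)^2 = u^3 + u^2 - 8*u - 12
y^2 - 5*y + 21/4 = (y - 7/2)*(y - 3/2)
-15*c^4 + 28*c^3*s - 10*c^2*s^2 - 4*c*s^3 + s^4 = (-5*c + s)*(-c + s)^2*(3*c + s)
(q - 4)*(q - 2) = q^2 - 6*q + 8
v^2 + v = v*(v + 1)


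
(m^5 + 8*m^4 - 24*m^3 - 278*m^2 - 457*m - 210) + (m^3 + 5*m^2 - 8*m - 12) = m^5 + 8*m^4 - 23*m^3 - 273*m^2 - 465*m - 222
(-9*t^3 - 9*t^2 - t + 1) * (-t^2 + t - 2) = 9*t^5 + 10*t^3 + 16*t^2 + 3*t - 2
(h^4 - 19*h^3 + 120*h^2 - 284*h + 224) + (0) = h^4 - 19*h^3 + 120*h^2 - 284*h + 224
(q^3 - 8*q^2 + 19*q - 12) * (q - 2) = q^4 - 10*q^3 + 35*q^2 - 50*q + 24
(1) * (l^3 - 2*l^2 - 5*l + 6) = l^3 - 2*l^2 - 5*l + 6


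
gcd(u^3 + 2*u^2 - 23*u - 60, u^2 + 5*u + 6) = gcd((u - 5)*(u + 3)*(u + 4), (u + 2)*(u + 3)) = u + 3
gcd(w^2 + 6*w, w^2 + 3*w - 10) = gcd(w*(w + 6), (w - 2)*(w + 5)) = 1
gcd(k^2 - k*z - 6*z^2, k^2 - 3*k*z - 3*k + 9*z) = -k + 3*z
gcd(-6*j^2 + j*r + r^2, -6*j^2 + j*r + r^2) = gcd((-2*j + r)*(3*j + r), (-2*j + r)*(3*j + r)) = -6*j^2 + j*r + r^2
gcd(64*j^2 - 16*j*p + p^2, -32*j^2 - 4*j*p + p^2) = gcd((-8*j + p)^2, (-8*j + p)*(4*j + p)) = -8*j + p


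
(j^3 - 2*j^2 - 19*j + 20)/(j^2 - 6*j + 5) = j + 4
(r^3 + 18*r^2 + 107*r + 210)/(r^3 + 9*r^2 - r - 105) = (r + 6)/(r - 3)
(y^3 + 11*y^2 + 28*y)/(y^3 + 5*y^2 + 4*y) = (y + 7)/(y + 1)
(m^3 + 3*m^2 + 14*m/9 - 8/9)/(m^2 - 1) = (9*m^3 + 27*m^2 + 14*m - 8)/(9*(m^2 - 1))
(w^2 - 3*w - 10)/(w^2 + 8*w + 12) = (w - 5)/(w + 6)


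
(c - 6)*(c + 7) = c^2 + c - 42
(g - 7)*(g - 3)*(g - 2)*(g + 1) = g^4 - 11*g^3 + 29*g^2 - g - 42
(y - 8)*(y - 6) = y^2 - 14*y + 48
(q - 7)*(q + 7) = q^2 - 49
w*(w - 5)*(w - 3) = w^3 - 8*w^2 + 15*w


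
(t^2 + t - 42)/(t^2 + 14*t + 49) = (t - 6)/(t + 7)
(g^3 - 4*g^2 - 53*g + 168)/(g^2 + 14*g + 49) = (g^2 - 11*g + 24)/(g + 7)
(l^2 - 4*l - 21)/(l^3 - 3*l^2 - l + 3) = (l^2 - 4*l - 21)/(l^3 - 3*l^2 - l + 3)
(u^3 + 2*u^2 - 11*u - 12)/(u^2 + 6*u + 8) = (u^2 - 2*u - 3)/(u + 2)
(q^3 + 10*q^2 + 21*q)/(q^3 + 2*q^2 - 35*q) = (q + 3)/(q - 5)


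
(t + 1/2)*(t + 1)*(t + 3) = t^3 + 9*t^2/2 + 5*t + 3/2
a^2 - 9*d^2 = (a - 3*d)*(a + 3*d)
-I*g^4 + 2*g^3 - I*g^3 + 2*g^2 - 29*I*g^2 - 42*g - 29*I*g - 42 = (g - 3*I)*(g - 2*I)*(g + 7*I)*(-I*g - I)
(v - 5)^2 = v^2 - 10*v + 25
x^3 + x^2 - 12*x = x*(x - 3)*(x + 4)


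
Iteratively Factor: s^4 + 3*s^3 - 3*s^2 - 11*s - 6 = (s + 3)*(s^3 - 3*s - 2) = (s + 1)*(s + 3)*(s^2 - s - 2) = (s - 2)*(s + 1)*(s + 3)*(s + 1)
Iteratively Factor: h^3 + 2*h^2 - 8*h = (h + 4)*(h^2 - 2*h) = h*(h + 4)*(h - 2)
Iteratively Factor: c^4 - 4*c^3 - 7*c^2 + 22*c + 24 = (c - 3)*(c^3 - c^2 - 10*c - 8) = (c - 3)*(c + 2)*(c^2 - 3*c - 4) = (c - 4)*(c - 3)*(c + 2)*(c + 1)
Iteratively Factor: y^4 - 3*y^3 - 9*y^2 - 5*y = (y + 1)*(y^3 - 4*y^2 - 5*y) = y*(y + 1)*(y^2 - 4*y - 5) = y*(y + 1)^2*(y - 5)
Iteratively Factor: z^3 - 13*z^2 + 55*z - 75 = (z - 3)*(z^2 - 10*z + 25) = (z - 5)*(z - 3)*(z - 5)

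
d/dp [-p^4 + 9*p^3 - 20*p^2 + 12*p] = -4*p^3 + 27*p^2 - 40*p + 12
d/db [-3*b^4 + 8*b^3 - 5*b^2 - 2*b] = -12*b^3 + 24*b^2 - 10*b - 2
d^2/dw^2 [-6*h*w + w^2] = 2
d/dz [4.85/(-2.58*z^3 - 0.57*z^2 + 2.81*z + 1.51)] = (37.539*z^2 + 5.529*z - 13.6285)/(2.58*z^3 + 0.57*z^2 - 2.81*z - 1.51)^2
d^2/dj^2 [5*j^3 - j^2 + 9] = 30*j - 2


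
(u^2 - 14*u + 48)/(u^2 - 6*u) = (u - 8)/u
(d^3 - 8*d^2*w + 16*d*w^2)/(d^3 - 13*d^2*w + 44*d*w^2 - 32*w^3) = d*(d - 4*w)/(d^2 - 9*d*w + 8*w^2)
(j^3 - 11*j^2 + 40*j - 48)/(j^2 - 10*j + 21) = (j^2 - 8*j + 16)/(j - 7)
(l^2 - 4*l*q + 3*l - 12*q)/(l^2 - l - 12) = (l - 4*q)/(l - 4)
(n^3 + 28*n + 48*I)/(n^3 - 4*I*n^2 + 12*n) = (n + 4*I)/n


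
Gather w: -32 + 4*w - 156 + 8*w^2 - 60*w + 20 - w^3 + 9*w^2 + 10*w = -w^3 + 17*w^2 - 46*w - 168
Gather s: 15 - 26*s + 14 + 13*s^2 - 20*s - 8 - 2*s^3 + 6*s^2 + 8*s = -2*s^3 + 19*s^2 - 38*s + 21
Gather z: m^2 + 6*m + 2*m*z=m^2 + 2*m*z + 6*m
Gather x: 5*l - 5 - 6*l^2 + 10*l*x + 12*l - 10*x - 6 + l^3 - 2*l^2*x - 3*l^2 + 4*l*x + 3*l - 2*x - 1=l^3 - 9*l^2 + 20*l + x*(-2*l^2 + 14*l - 12) - 12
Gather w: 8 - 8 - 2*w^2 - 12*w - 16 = -2*w^2 - 12*w - 16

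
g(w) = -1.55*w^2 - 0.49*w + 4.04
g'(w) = -3.1*w - 0.49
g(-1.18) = 2.46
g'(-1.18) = 3.17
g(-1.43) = 1.57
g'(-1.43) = 3.94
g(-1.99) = -1.12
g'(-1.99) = 5.68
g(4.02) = -22.98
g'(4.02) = -12.95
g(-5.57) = -41.32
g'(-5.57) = 16.78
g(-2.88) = -7.41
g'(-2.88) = 8.44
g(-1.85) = -0.36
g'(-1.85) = 5.24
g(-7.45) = -78.34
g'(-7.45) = 22.60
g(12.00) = -225.04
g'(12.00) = -37.69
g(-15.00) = -337.36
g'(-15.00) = 46.01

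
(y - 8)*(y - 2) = y^2 - 10*y + 16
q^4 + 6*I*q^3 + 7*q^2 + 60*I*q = q*(q - 3*I)*(q + 4*I)*(q + 5*I)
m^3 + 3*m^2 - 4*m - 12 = (m - 2)*(m + 2)*(m + 3)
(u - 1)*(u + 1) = u^2 - 1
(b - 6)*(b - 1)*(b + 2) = b^3 - 5*b^2 - 8*b + 12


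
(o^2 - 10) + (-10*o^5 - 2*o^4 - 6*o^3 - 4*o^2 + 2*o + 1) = -10*o^5 - 2*o^4 - 6*o^3 - 3*o^2 + 2*o - 9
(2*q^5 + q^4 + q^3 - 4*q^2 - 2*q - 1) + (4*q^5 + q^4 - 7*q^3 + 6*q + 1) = 6*q^5 + 2*q^4 - 6*q^3 - 4*q^2 + 4*q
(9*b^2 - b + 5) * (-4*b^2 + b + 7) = -36*b^4 + 13*b^3 + 42*b^2 - 2*b + 35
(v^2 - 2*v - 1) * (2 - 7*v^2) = -7*v^4 + 14*v^3 + 9*v^2 - 4*v - 2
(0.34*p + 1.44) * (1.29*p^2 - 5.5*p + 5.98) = 0.4386*p^3 - 0.0124000000000002*p^2 - 5.8868*p + 8.6112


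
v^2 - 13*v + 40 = (v - 8)*(v - 5)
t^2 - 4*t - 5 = (t - 5)*(t + 1)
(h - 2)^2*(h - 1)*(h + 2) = h^4 - 3*h^3 - 2*h^2 + 12*h - 8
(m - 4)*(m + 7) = m^2 + 3*m - 28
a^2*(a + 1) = a^3 + a^2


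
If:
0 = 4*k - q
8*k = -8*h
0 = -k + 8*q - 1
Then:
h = -1/31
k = 1/31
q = 4/31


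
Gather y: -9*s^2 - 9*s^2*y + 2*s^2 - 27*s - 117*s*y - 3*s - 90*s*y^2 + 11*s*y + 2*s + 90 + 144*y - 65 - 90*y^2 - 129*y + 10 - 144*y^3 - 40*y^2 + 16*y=-7*s^2 - 28*s - 144*y^3 + y^2*(-90*s - 130) + y*(-9*s^2 - 106*s + 31) + 35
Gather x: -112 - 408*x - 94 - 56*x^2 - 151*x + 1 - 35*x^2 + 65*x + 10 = -91*x^2 - 494*x - 195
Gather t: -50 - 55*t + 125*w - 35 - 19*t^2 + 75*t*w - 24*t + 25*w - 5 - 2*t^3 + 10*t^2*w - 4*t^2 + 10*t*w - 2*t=-2*t^3 + t^2*(10*w - 23) + t*(85*w - 81) + 150*w - 90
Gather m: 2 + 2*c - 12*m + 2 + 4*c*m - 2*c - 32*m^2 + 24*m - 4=-32*m^2 + m*(4*c + 12)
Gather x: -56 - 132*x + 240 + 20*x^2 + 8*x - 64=20*x^2 - 124*x + 120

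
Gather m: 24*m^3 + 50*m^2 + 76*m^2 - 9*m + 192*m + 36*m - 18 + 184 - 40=24*m^3 + 126*m^2 + 219*m + 126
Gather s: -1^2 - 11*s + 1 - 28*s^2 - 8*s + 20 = -28*s^2 - 19*s + 20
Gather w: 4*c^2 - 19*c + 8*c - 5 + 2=4*c^2 - 11*c - 3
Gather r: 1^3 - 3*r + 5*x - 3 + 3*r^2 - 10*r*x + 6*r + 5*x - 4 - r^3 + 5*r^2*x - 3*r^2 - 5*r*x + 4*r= -r^3 + 5*r^2*x + r*(7 - 15*x) + 10*x - 6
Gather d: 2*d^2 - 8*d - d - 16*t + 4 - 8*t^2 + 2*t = 2*d^2 - 9*d - 8*t^2 - 14*t + 4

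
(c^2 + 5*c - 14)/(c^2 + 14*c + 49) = (c - 2)/(c + 7)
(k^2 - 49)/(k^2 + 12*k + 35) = (k - 7)/(k + 5)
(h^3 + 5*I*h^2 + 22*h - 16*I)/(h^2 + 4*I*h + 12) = (h^2 + 7*I*h + 8)/(h + 6*I)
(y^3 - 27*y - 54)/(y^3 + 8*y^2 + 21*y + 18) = (y - 6)/(y + 2)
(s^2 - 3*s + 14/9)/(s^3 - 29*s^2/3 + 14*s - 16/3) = (s - 7/3)/(s^2 - 9*s + 8)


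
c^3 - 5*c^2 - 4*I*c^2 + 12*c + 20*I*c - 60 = (c - 5)*(c - 6*I)*(c + 2*I)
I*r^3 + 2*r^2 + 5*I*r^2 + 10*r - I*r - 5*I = (r + 5)*(r - I)*(I*r + 1)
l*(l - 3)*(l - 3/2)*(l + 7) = l^4 + 5*l^3/2 - 27*l^2 + 63*l/2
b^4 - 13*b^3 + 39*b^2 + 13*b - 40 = (b - 8)*(b - 5)*(b - 1)*(b + 1)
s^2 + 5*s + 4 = (s + 1)*(s + 4)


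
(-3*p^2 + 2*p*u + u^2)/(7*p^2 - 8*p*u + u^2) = (-3*p - u)/(7*p - u)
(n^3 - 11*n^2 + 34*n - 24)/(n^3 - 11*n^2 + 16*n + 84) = (n^2 - 5*n + 4)/(n^2 - 5*n - 14)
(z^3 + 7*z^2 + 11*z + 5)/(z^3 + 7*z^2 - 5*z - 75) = (z^2 + 2*z + 1)/(z^2 + 2*z - 15)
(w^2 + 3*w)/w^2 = (w + 3)/w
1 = 1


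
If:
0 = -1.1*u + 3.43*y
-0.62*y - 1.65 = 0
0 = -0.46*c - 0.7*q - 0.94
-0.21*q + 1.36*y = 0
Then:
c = 24.18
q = -17.24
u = -8.30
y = -2.66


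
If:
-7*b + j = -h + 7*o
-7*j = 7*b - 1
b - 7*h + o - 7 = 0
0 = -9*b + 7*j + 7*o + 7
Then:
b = 342/1153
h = -8265/8071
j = -1241/8071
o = -536/1153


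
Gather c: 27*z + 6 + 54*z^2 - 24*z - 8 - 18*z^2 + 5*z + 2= 36*z^2 + 8*z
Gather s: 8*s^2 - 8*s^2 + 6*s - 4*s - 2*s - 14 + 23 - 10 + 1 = 0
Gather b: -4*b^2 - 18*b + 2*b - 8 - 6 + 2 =-4*b^2 - 16*b - 12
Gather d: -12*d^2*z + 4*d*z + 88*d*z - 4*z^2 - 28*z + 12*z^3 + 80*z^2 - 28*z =-12*d^2*z + 92*d*z + 12*z^3 + 76*z^2 - 56*z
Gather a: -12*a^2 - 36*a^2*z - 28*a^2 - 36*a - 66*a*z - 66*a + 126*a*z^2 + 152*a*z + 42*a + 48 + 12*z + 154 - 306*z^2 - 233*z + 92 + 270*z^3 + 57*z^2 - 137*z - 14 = a^2*(-36*z - 40) + a*(126*z^2 + 86*z - 60) + 270*z^3 - 249*z^2 - 358*z + 280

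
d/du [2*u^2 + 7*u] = 4*u + 7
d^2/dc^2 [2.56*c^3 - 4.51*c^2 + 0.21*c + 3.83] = 15.36*c - 9.02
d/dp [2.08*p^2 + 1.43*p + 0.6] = 4.16*p + 1.43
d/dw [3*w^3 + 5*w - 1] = 9*w^2 + 5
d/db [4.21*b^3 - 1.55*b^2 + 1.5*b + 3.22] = 12.63*b^2 - 3.1*b + 1.5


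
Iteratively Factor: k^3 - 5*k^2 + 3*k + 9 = (k + 1)*(k^2 - 6*k + 9) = (k - 3)*(k + 1)*(k - 3)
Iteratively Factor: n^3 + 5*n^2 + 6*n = (n + 2)*(n^2 + 3*n) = (n + 2)*(n + 3)*(n)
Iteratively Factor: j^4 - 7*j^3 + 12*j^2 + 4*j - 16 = (j - 4)*(j^3 - 3*j^2 + 4) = (j - 4)*(j - 2)*(j^2 - j - 2) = (j - 4)*(j - 2)^2*(j + 1)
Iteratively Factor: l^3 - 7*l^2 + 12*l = (l)*(l^2 - 7*l + 12) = l*(l - 4)*(l - 3)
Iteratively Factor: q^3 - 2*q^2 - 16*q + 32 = (q - 4)*(q^2 + 2*q - 8) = (q - 4)*(q - 2)*(q + 4)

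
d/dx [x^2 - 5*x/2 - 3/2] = 2*x - 5/2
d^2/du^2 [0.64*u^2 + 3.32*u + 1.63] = 1.28000000000000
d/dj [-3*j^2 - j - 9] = -6*j - 1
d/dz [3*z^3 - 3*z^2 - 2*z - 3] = 9*z^2 - 6*z - 2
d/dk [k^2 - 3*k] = 2*k - 3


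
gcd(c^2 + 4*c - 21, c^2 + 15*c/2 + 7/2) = c + 7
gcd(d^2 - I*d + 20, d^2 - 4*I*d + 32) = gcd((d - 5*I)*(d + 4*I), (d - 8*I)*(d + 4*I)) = d + 4*I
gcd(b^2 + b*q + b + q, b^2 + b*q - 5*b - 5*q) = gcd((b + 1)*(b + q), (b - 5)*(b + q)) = b + q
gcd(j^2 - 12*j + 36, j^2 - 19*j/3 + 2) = j - 6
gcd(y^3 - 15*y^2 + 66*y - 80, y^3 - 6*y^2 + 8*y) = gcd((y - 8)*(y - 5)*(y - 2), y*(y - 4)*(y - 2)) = y - 2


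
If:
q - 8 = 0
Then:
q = 8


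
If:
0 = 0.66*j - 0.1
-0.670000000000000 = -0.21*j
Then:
No Solution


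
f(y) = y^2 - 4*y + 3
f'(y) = 2*y - 4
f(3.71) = 1.92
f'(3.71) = 3.42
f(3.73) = 1.99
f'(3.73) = 3.46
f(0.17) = 2.35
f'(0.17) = -3.66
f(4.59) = 5.71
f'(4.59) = 5.18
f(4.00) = 3.00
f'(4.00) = 4.00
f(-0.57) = 5.60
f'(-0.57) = -5.14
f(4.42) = 4.86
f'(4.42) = 4.84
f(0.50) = 1.25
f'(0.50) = -3.00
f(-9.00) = 120.00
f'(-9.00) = -22.00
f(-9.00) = 120.00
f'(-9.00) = -22.00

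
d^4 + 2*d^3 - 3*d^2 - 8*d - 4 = (d - 2)*(d + 1)^2*(d + 2)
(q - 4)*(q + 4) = q^2 - 16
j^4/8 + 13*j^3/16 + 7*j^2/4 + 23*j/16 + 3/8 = (j/4 + 1/4)*(j/2 + 1)*(j + 1/2)*(j + 3)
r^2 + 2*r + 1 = (r + 1)^2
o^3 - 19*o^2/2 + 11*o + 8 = (o - 8)*(o - 2)*(o + 1/2)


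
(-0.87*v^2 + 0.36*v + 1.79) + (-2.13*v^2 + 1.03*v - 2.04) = -3.0*v^2 + 1.39*v - 0.25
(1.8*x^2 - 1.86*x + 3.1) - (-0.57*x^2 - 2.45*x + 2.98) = 2.37*x^2 + 0.59*x + 0.12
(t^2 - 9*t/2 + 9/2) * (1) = t^2 - 9*t/2 + 9/2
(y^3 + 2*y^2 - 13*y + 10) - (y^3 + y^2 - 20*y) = y^2 + 7*y + 10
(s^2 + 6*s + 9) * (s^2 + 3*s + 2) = s^4 + 9*s^3 + 29*s^2 + 39*s + 18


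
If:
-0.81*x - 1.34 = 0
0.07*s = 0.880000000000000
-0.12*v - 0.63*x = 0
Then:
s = 12.57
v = 8.69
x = -1.65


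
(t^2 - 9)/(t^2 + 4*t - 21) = (t + 3)/(t + 7)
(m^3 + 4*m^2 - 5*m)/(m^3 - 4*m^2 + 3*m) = (m + 5)/(m - 3)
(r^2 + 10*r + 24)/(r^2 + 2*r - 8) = (r + 6)/(r - 2)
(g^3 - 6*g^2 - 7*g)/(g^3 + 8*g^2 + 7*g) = (g - 7)/(g + 7)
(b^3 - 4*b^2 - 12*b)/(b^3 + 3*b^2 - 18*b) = (b^2 - 4*b - 12)/(b^2 + 3*b - 18)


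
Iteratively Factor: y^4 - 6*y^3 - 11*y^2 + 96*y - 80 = (y + 4)*(y^3 - 10*y^2 + 29*y - 20) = (y - 4)*(y + 4)*(y^2 - 6*y + 5) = (y - 5)*(y - 4)*(y + 4)*(y - 1)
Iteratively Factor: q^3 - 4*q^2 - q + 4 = (q - 4)*(q^2 - 1) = (q - 4)*(q + 1)*(q - 1)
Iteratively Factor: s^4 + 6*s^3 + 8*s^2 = (s + 2)*(s^3 + 4*s^2) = s*(s + 2)*(s^2 + 4*s) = s*(s + 2)*(s + 4)*(s)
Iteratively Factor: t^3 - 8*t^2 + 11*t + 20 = (t + 1)*(t^2 - 9*t + 20) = (t - 4)*(t + 1)*(t - 5)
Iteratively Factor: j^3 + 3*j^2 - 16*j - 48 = (j - 4)*(j^2 + 7*j + 12) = (j - 4)*(j + 3)*(j + 4)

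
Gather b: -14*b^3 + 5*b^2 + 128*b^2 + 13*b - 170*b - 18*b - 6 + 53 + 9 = -14*b^3 + 133*b^2 - 175*b + 56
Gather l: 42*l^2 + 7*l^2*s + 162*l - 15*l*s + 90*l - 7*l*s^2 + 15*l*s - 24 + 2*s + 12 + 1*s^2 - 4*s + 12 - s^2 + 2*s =l^2*(7*s + 42) + l*(252 - 7*s^2)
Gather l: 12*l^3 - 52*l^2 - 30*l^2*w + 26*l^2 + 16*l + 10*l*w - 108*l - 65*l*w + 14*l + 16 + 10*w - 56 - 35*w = 12*l^3 + l^2*(-30*w - 26) + l*(-55*w - 78) - 25*w - 40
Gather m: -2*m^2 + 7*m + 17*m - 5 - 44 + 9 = -2*m^2 + 24*m - 40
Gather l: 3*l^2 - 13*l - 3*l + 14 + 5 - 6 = 3*l^2 - 16*l + 13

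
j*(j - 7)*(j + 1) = j^3 - 6*j^2 - 7*j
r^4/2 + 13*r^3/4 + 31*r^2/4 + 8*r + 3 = (r/2 + 1)*(r + 1)*(r + 3/2)*(r + 2)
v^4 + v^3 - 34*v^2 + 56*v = v*(v - 4)*(v - 2)*(v + 7)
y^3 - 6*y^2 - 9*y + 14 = (y - 7)*(y - 1)*(y + 2)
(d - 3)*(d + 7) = d^2 + 4*d - 21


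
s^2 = s^2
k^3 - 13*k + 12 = (k - 3)*(k - 1)*(k + 4)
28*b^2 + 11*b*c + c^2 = (4*b + c)*(7*b + c)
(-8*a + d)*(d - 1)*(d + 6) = -8*a*d^2 - 40*a*d + 48*a + d^3 + 5*d^2 - 6*d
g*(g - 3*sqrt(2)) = g^2 - 3*sqrt(2)*g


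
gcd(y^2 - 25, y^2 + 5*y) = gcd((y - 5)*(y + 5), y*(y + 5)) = y + 5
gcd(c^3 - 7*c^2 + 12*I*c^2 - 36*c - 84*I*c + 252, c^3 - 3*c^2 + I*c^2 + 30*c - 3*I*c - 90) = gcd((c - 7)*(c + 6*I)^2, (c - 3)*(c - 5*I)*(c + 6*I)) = c + 6*I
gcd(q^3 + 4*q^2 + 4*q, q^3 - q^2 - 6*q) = q^2 + 2*q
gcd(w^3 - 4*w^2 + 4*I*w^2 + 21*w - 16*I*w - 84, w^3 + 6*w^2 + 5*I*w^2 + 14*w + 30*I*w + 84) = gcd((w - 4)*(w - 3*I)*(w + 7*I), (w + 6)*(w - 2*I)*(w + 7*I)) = w + 7*I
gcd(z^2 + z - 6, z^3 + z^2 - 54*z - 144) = z + 3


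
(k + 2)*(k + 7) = k^2 + 9*k + 14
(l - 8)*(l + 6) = l^2 - 2*l - 48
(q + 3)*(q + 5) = q^2 + 8*q + 15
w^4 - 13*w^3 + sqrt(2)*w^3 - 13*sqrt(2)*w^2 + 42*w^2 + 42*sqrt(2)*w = w*(w - 7)*(w - 6)*(w + sqrt(2))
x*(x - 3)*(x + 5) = x^3 + 2*x^2 - 15*x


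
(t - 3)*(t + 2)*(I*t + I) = I*t^3 - 7*I*t - 6*I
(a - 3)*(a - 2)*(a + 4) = a^3 - a^2 - 14*a + 24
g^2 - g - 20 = (g - 5)*(g + 4)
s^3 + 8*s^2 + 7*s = s*(s + 1)*(s + 7)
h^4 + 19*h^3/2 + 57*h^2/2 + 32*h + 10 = (h + 1/2)*(h + 2)^2*(h + 5)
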